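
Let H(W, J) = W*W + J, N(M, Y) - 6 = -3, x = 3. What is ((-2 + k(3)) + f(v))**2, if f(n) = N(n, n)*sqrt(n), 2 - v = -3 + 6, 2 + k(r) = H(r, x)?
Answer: 55 + 48*I ≈ 55.0 + 48.0*I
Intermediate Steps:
N(M, Y) = 3 (N(M, Y) = 6 - 3 = 3)
H(W, J) = J + W**2 (H(W, J) = W**2 + J = J + W**2)
k(r) = 1 + r**2 (k(r) = -2 + (3 + r**2) = 1 + r**2)
v = -1 (v = 2 - (-3 + 6) = 2 - 1*3 = 2 - 3 = -1)
f(n) = 3*sqrt(n)
((-2 + k(3)) + f(v))**2 = ((-2 + (1 + 3**2)) + 3*sqrt(-1))**2 = ((-2 + (1 + 9)) + 3*I)**2 = ((-2 + 10) + 3*I)**2 = (8 + 3*I)**2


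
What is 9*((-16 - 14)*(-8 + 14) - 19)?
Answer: -1791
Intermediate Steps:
9*((-16 - 14)*(-8 + 14) - 19) = 9*(-30*6 - 19) = 9*(-180 - 19) = 9*(-199) = -1791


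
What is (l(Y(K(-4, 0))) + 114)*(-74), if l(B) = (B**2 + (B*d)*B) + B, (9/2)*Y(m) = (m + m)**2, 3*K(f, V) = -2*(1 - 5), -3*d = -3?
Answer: -97214836/6561 ≈ -14817.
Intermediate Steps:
d = 1 (d = -1/3*(-3) = 1)
K(f, V) = 8/3 (K(f, V) = (-2*(1 - 5))/3 = (-2*(-4))/3 = (1/3)*8 = 8/3)
Y(m) = 8*m**2/9 (Y(m) = 2*(m + m)**2/9 = 2*(2*m)**2/9 = 2*(4*m**2)/9 = 8*m**2/9)
l(B) = B + 2*B**2 (l(B) = (B**2 + (B*1)*B) + B = (B**2 + B*B) + B = (B**2 + B**2) + B = 2*B**2 + B = B + 2*B**2)
(l(Y(K(-4, 0))) + 114)*(-74) = ((8*(8/3)**2/9)*(1 + 2*(8*(8/3)**2/9)) + 114)*(-74) = (((8/9)*(64/9))*(1 + 2*((8/9)*(64/9))) + 114)*(-74) = (512*(1 + 2*(512/81))/81 + 114)*(-74) = (512*(1 + 1024/81)/81 + 114)*(-74) = ((512/81)*(1105/81) + 114)*(-74) = (565760/6561 + 114)*(-74) = (1313714/6561)*(-74) = -97214836/6561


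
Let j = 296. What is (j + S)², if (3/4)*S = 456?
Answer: 817216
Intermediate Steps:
S = 608 (S = (4/3)*456 = 608)
(j + S)² = (296 + 608)² = 904² = 817216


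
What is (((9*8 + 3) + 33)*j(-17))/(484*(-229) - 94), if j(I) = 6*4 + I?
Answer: -378/55465 ≈ -0.0068151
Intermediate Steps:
j(I) = 24 + I
(((9*8 + 3) + 33)*j(-17))/(484*(-229) - 94) = (((9*8 + 3) + 33)*(24 - 17))/(484*(-229) - 94) = (((72 + 3) + 33)*7)/(-110836 - 94) = ((75 + 33)*7)/(-110930) = (108*7)*(-1/110930) = 756*(-1/110930) = -378/55465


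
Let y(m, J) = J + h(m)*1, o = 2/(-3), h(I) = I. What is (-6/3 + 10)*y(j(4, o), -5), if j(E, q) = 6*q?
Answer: -72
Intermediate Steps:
o = -⅔ (o = 2*(-⅓) = -⅔ ≈ -0.66667)
y(m, J) = J + m (y(m, J) = J + m*1 = J + m)
(-6/3 + 10)*y(j(4, o), -5) = (-6/3 + 10)*(-5 + 6*(-⅔)) = (-6*⅓ + 10)*(-5 - 4) = (-2 + 10)*(-9) = 8*(-9) = -72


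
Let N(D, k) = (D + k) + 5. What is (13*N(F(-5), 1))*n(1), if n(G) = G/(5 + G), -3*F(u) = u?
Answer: 299/18 ≈ 16.611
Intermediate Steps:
F(u) = -u/3
N(D, k) = 5 + D + k
n(G) = G/(5 + G)
(13*N(F(-5), 1))*n(1) = (13*(5 - ⅓*(-5) + 1))*(1/(5 + 1)) = (13*(5 + 5/3 + 1))*(1/6) = (13*(23/3))*(1*(⅙)) = (299/3)*(⅙) = 299/18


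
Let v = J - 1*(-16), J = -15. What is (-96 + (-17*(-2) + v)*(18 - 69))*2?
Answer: -3762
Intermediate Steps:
v = 1 (v = -15 - 1*(-16) = -15 + 16 = 1)
(-96 + (-17*(-2) + v)*(18 - 69))*2 = (-96 + (-17*(-2) + 1)*(18 - 69))*2 = (-96 + (34 + 1)*(-51))*2 = (-96 + 35*(-51))*2 = (-96 - 1785)*2 = -1881*2 = -3762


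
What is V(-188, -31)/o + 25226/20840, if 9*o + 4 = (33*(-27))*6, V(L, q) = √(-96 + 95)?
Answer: 12613/10420 - 9*I/5350 ≈ 1.2105 - 0.0016822*I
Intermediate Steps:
V(L, q) = I (V(L, q) = √(-1) = I)
o = -5350/9 (o = -4/9 + ((33*(-27))*6)/9 = -4/9 + (-891*6)/9 = -4/9 + (⅑)*(-5346) = -4/9 - 594 = -5350/9 ≈ -594.44)
V(-188, -31)/o + 25226/20840 = I/(-5350/9) + 25226/20840 = I*(-9/5350) + 25226*(1/20840) = -9*I/5350 + 12613/10420 = 12613/10420 - 9*I/5350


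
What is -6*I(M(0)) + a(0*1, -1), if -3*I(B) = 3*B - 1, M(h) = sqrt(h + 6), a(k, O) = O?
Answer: -3 + 6*sqrt(6) ≈ 11.697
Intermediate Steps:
M(h) = sqrt(6 + h)
I(B) = 1/3 - B (I(B) = -(3*B - 1)/3 = -(-1 + 3*B)/3 = 1/3 - B)
-6*I(M(0)) + a(0*1, -1) = -6*(1/3 - sqrt(6 + 0)) - 1 = -6*(1/3 - sqrt(6)) - 1 = (-2 + 6*sqrt(6)) - 1 = -3 + 6*sqrt(6)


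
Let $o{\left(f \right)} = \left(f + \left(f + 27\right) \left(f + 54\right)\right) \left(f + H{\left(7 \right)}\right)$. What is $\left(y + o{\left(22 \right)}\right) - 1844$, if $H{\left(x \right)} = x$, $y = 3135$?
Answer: $109925$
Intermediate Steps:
$o{\left(f \right)} = \left(7 + f\right) \left(f + \left(27 + f\right) \left(54 + f\right)\right)$ ($o{\left(f \right)} = \left(f + \left(f + 27\right) \left(f + 54\right)\right) \left(f + 7\right) = \left(f + \left(27 + f\right) \left(54 + f\right)\right) \left(7 + f\right) = \left(7 + f\right) \left(f + \left(27 + f\right) \left(54 + f\right)\right)$)
$\left(y + o{\left(22 \right)}\right) - 1844 = \left(3135 + \left(10206 + 22^{3} + 89 \cdot 22^{2} + 2032 \cdot 22\right)\right) - 1844 = \left(3135 + \left(10206 + 10648 + 89 \cdot 484 + 44704\right)\right) - 1844 = \left(3135 + \left(10206 + 10648 + 43076 + 44704\right)\right) - 1844 = \left(3135 + 108634\right) - 1844 = 111769 - 1844 = 109925$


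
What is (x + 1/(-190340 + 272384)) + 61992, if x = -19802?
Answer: 3461436361/82044 ≈ 42190.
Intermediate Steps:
(x + 1/(-190340 + 272384)) + 61992 = (-19802 + 1/(-190340 + 272384)) + 61992 = (-19802 + 1/82044) + 61992 = -1624635287/82044 + 61992 = 3461436361/82044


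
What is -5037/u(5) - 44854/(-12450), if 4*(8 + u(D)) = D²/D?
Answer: 14002981/18675 ≈ 749.83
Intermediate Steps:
u(D) = -8 + D/4 (u(D) = -8 + (D²/D)/4 = -8 + D/4)
-5037/u(5) - 44854/(-12450) = -5037/(-8 + (¼)*5) - 44854/(-12450) = -5037/(-8 + 5/4) - 44854*(-1/12450) = -5037/(-27/4) + 22427/6225 = -5037*(-4/27) + 22427/6225 = 6716/9 + 22427/6225 = 14002981/18675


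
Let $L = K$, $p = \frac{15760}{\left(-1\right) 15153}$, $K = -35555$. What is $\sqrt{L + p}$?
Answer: $\frac{5 i \sqrt{326565742731}}{15153} \approx 188.56 i$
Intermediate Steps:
$p = - \frac{15760}{15153}$ ($p = \frac{15760}{-15153} = 15760 \left(- \frac{1}{15153}\right) = - \frac{15760}{15153} \approx -1.0401$)
$L = -35555$
$\sqrt{L + p} = \sqrt{-35555 - \frac{15760}{15153}} = \sqrt{- \frac{538780675}{15153}} = \frac{5 i \sqrt{326565742731}}{15153}$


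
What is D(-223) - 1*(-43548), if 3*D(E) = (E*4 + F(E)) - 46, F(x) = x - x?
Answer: 129706/3 ≈ 43235.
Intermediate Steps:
F(x) = 0
D(E) = -46/3 + 4*E/3 (D(E) = ((E*4 + 0) - 46)/3 = ((4*E + 0) - 46)/3 = (4*E - 46)/3 = (-46 + 4*E)/3 = -46/3 + 4*E/3)
D(-223) - 1*(-43548) = (-46/3 + (4/3)*(-223)) - 1*(-43548) = (-46/3 - 892/3) + 43548 = -938/3 + 43548 = 129706/3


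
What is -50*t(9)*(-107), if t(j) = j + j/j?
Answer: 53500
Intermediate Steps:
t(j) = 1 + j (t(j) = j + 1 = 1 + j)
-50*t(9)*(-107) = -50*(1 + 9)*(-107) = -50*10*(-107) = -500*(-107) = 53500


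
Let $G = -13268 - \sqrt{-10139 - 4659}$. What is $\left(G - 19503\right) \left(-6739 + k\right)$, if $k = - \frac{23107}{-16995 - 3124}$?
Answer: $\frac{4442398549014}{20119} + \frac{948911838 i \sqrt{302}}{20119} \approx 2.2081 \cdot 10^{8} + 8.1964 \cdot 10^{5} i$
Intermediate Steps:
$G = -13268 - 7 i \sqrt{302}$ ($G = -13268 - \sqrt{-14798} = -13268 - 7 i \sqrt{302} \approx -13268.0 - 121.65 i$)
$k = \frac{23107}{20119}$ ($k = - \frac{23107}{-20119} = \left(-23107\right) \left(- \frac{1}{20119}\right) = \frac{23107}{20119} \approx 1.1485$)
$\left(G - 19503\right) \left(-6739 + k\right) = \left(\left(-13268 - 7 i \sqrt{302}\right) - 19503\right) \left(-6739 + \frac{23107}{20119}\right) = \left(-32771 - 7 i \sqrt{302}\right) \left(- \frac{135558834}{20119}\right) = \frac{4442398549014}{20119} + \frac{948911838 i \sqrt{302}}{20119}$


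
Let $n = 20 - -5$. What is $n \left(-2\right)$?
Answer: $-50$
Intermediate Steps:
$n = 25$ ($n = 20 + 5 = 25$)
$n \left(-2\right) = 25 \left(-2\right) = -50$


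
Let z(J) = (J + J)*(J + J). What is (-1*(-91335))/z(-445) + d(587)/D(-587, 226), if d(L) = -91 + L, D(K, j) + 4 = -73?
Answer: -77169761/12198340 ≈ -6.3262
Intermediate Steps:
D(K, j) = -77 (D(K, j) = -4 - 73 = -77)
z(J) = 4*J**2 (z(J) = (2*J)*(2*J) = 4*J**2)
(-1*(-91335))/z(-445) + d(587)/D(-587, 226) = (-1*(-91335))/((4*(-445)**2)) + (-91 + 587)/(-77) = 91335/((4*198025)) + 496*(-1/77) = 91335/792100 - 496/77 = 91335*(1/792100) - 496/77 = 18267/158420 - 496/77 = -77169761/12198340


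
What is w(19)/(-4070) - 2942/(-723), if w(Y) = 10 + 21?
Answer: 11951527/2942610 ≈ 4.0615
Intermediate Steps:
w(Y) = 31
w(19)/(-4070) - 2942/(-723) = 31/(-4070) - 2942/(-723) = 31*(-1/4070) - 2942*(-1/723) = -31/4070 + 2942/723 = 11951527/2942610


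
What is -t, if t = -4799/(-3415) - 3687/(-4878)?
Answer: -12000209/5552790 ≈ -2.1611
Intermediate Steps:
t = 12000209/5552790 (t = -4799*(-1/3415) - 3687*(-1/4878) = 4799/3415 + 1229/1626 = 12000209/5552790 ≈ 2.1611)
-t = -1*12000209/5552790 = -12000209/5552790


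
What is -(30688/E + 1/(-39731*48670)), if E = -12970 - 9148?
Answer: 29670812033939/21384874228430 ≈ 1.3875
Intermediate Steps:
E = -22118
-(30688/E + 1/(-39731*48670)) = -(30688/(-22118) + 1/(-39731*48670)) = -(30688*(-1/22118) - 1/39731*1/48670) = -(-15344/11059 - 1/1933707770) = -1*(-29670812033939/21384874228430) = 29670812033939/21384874228430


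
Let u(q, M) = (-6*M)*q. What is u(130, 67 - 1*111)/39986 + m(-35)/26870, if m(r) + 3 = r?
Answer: 230164733/268605955 ≈ 0.85689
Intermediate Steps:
m(r) = -3 + r
u(q, M) = -6*M*q
u(130, 67 - 1*111)/39986 + m(-35)/26870 = -6*(67 - 1*111)*130/39986 + (-3 - 35)/26870 = -6*(67 - 111)*130*(1/39986) - 38*1/26870 = -6*(-44)*130*(1/39986) - 19/13435 = 34320*(1/39986) - 19/13435 = 17160/19993 - 19/13435 = 230164733/268605955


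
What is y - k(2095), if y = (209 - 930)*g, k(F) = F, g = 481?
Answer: -348896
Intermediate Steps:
y = -346801 (y = (209 - 930)*481 = -721*481 = -346801)
y - k(2095) = -346801 - 1*2095 = -346801 - 2095 = -348896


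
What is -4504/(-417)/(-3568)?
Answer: -563/185982 ≈ -0.0030272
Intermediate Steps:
-4504/(-417)/(-3568) = -4504*(-1/417)*(-1/3568) = (4504/417)*(-1/3568) = -563/185982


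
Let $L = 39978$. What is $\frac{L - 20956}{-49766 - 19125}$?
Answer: $- \frac{19022}{68891} \approx -0.27612$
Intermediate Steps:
$\frac{L - 20956}{-49766 - 19125} = \frac{39978 - 20956}{-49766 - 19125} = \frac{19022}{-68891} = 19022 \left(- \frac{1}{68891}\right) = - \frac{19022}{68891}$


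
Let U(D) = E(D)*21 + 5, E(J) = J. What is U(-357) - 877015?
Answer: -884507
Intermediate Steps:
U(D) = 5 + 21*D (U(D) = D*21 + 5 = 21*D + 5 = 5 + 21*D)
U(-357) - 877015 = (5 + 21*(-357)) - 877015 = (5 - 7497) - 877015 = -7492 - 877015 = -884507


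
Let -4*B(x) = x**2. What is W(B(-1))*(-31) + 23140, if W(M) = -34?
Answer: 24194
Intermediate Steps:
B(x) = -x**2/4
W(B(-1))*(-31) + 23140 = -34*(-31) + 23140 = 1054 + 23140 = 24194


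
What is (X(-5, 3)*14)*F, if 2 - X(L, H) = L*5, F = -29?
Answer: -10962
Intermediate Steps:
X(L, H) = 2 - 5*L (X(L, H) = 2 - L*5 = 2 - 5*L)
(X(-5, 3)*14)*F = ((2 - 5*(-5))*14)*(-29) = ((2 + 25)*14)*(-29) = (27*14)*(-29) = 378*(-29) = -10962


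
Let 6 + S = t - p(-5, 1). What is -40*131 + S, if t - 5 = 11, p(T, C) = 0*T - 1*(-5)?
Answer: -5235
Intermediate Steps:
p(T, C) = 5 (p(T, C) = 0 + 5 = 5)
t = 16 (t = 5 + 11 = 16)
S = 5 (S = -6 + (16 - 1*5) = -6 + (16 - 5) = -6 + 11 = 5)
-40*131 + S = -40*131 + 5 = -5240 + 5 = -5235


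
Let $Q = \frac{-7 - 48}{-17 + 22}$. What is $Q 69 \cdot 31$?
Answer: $-23529$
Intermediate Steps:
$Q = -11$ ($Q = - \frac{55}{5} = \left(-55\right) \frac{1}{5} = -11$)
$Q 69 \cdot 31 = \left(-11\right) 69 \cdot 31 = \left(-759\right) 31 = -23529$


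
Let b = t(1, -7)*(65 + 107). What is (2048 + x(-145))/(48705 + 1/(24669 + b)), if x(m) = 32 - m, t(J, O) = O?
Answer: 52209625/1142862826 ≈ 0.045683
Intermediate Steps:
b = -1204 (b = -7*(65 + 107) = -7*172 = -1204)
(2048 + x(-145))/(48705 + 1/(24669 + b)) = (2048 + (32 - 1*(-145)))/(48705 + 1/(24669 - 1204)) = (2048 + (32 + 145))/(48705 + 1/23465) = (2048 + 177)/(48705 + 1/23465) = 2225/(1142862826/23465) = 2225*(23465/1142862826) = 52209625/1142862826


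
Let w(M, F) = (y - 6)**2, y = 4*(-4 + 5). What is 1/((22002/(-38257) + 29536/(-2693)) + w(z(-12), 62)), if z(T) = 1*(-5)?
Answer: -103026101/777105734 ≈ -0.13258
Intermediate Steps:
y = 4 (y = 4*1 = 4)
z(T) = -5
w(M, F) = 4 (w(M, F) = (4 - 6)**2 = (-2)**2 = 4)
1/((22002/(-38257) + 29536/(-2693)) + w(z(-12), 62)) = 1/((22002/(-38257) + 29536/(-2693)) + 4) = 1/((22002*(-1/38257) + 29536*(-1/2693)) + 4) = 1/((-22002/38257 - 29536/2693) + 4) = 1/(-1189210138/103026101 + 4) = 1/(-777105734/103026101) = -103026101/777105734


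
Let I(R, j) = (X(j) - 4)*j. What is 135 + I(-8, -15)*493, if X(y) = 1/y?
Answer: 30208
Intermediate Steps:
I(R, j) = j*(-4 + 1/j) (I(R, j) = (1/j - 4)*j = (-4 + 1/j)*j = j*(-4 + 1/j))
135 + I(-8, -15)*493 = 135 + (1 - 4*(-15))*493 = 135 + (1 + 60)*493 = 135 + 61*493 = 135 + 30073 = 30208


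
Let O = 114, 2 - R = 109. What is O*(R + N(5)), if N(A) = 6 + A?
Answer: -10944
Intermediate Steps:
R = -107 (R = 2 - 1*109 = 2 - 109 = -107)
O*(R + N(5)) = 114*(-107 + (6 + 5)) = 114*(-107 + 11) = 114*(-96) = -10944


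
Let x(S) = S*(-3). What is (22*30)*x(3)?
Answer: -5940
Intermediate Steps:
x(S) = -3*S
(22*30)*x(3) = (22*30)*(-3*3) = 660*(-9) = -5940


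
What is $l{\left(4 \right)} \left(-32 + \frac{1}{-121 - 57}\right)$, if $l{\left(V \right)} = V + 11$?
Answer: $- \frac{85455}{178} \approx -480.08$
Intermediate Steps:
$l{\left(V \right)} = 11 + V$
$l{\left(4 \right)} \left(-32 + \frac{1}{-121 - 57}\right) = \left(11 + 4\right) \left(-32 + \frac{1}{-121 - 57}\right) = 15 \left(-32 + \frac{1}{-178}\right) = 15 \left(-32 - \frac{1}{178}\right) = 15 \left(- \frac{5697}{178}\right) = - \frac{85455}{178}$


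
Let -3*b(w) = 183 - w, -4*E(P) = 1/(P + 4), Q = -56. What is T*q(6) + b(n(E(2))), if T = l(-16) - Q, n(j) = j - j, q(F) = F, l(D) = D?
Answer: 179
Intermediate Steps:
E(P) = -1/(4*(4 + P)) (E(P) = -1/(4*(P + 4)) = -1/(4*(4 + P)))
n(j) = 0
T = 40 (T = -16 - 1*(-56) = -16 + 56 = 40)
b(w) = -61 + w/3 (b(w) = -(183 - w)/3 = -61 + w/3)
T*q(6) + b(n(E(2))) = 40*6 + (-61 + (⅓)*0) = 240 + (-61 + 0) = 240 - 61 = 179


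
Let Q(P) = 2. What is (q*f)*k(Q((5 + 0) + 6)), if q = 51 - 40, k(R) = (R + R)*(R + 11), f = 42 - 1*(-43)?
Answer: 48620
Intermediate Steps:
f = 85 (f = 42 + 43 = 85)
k(R) = 2*R*(11 + R) (k(R) = (2*R)*(11 + R) = 2*R*(11 + R))
q = 11
(q*f)*k(Q((5 + 0) + 6)) = (11*85)*(2*2*(11 + 2)) = 935*(2*2*13) = 935*52 = 48620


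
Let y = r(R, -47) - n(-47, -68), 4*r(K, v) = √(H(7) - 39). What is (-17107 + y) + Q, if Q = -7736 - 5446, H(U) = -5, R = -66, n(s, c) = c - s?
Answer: -30268 + I*√11/2 ≈ -30268.0 + 1.6583*I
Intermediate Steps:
r(K, v) = I*√11/2 (r(K, v) = √(-5 - 39)/4 = √(-44)/4 = (2*I*√11)/4 = I*√11/2)
Q = -13182
y = 21 + I*√11/2 (y = I*√11/2 - (-68 - 1*(-47)) = I*√11/2 - (-68 + 47) = I*√11/2 - 1*(-21) = I*√11/2 + 21 = 21 + I*√11/2 ≈ 21.0 + 1.6583*I)
(-17107 + y) + Q = (-17107 + (21 + I*√11/2)) - 13182 = (-17086 + I*√11/2) - 13182 = -30268 + I*√11/2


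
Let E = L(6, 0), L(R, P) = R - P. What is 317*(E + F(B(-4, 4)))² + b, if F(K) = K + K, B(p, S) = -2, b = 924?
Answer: 2192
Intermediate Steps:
F(K) = 2*K
E = 6 (E = 6 - 1*0 = 6 + 0 = 6)
317*(E + F(B(-4, 4)))² + b = 317*(6 + 2*(-2))² + 924 = 317*(6 - 4)² + 924 = 317*2² + 924 = 317*4 + 924 = 1268 + 924 = 2192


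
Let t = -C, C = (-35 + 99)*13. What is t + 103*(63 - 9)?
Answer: 4730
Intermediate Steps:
C = 832 (C = 64*13 = 832)
t = -832 (t = -1*832 = -832)
t + 103*(63 - 9) = -832 + 103*(63 - 9) = -832 + 103*54 = -832 + 5562 = 4730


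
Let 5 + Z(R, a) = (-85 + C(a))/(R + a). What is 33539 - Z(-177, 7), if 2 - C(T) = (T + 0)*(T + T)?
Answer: 5702299/170 ≈ 33543.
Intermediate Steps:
C(T) = 2 - 2*T² (C(T) = 2 - (T + 0)*(T + T) = 2 - T*2*T = 2 - 2*T²)
Z(R, a) = -5 + (-83 - 2*a²)/(R + a) (Z(R, a) = -5 + (-85 + (2 - 2*a²))/(R + a) = -5 + (-83 - 2*a²)/(R + a))
33539 - Z(-177, 7) = 33539 - (-83 - 5*(-177) - 5*7 - 2*7²)/(-177 + 7) = 33539 - (-83 + 885 - 35 - 2*49)/(-170) = 33539 - (-1)*(-83 + 885 - 35 - 98)/170 = 33539 - (-1)*669/170 = 33539 - 1*(-669/170) = 33539 + 669/170 = 5702299/170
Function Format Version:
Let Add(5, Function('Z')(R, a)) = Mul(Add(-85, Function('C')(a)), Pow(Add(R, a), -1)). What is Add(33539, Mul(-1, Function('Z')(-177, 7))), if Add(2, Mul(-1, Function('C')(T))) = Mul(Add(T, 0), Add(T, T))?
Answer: Rational(5702299, 170) ≈ 33543.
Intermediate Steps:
Function('C')(T) = Add(2, Mul(-2, Pow(T, 2))) (Function('C')(T) = Add(2, Mul(-1, Mul(Add(T, 0), Add(T, T)))) = Add(2, Mul(-1, Mul(T, Mul(2, T)))) = Add(2, Mul(-1, Mul(2, Pow(T, 2)))) = Add(2, Mul(-2, Pow(T, 2))))
Function('Z')(R, a) = Add(-5, Mul(Pow(Add(R, a), -1), Add(-83, Mul(-2, Pow(a, 2))))) (Function('Z')(R, a) = Add(-5, Mul(Add(-85, Add(2, Mul(-2, Pow(a, 2)))), Pow(Add(R, a), -1))) = Add(-5, Mul(Add(-83, Mul(-2, Pow(a, 2))), Pow(Add(R, a), -1))) = Add(-5, Mul(Pow(Add(R, a), -1), Add(-83, Mul(-2, Pow(a, 2))))))
Add(33539, Mul(-1, Function('Z')(-177, 7))) = Add(33539, Mul(-1, Mul(Pow(Add(-177, 7), -1), Add(-83, Mul(-5, -177), Mul(-5, 7), Mul(-2, Pow(7, 2)))))) = Add(33539, Mul(-1, Mul(Pow(-170, -1), Add(-83, 885, -35, Mul(-2, 49))))) = Add(33539, Mul(-1, Mul(Rational(-1, 170), Add(-83, 885, -35, -98)))) = Add(33539, Mul(-1, Mul(Rational(-1, 170), 669))) = Add(33539, Mul(-1, Rational(-669, 170))) = Add(33539, Rational(669, 170)) = Rational(5702299, 170)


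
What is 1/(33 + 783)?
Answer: 1/816 ≈ 0.0012255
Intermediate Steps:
1/(33 + 783) = 1/816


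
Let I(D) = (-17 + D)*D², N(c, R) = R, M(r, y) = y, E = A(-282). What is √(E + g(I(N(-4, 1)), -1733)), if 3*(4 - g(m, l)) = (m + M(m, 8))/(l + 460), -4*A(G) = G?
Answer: √4346136570/7638 ≈ 8.6312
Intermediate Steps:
A(G) = -G/4
E = 141/2 (E = -¼*(-282) = 141/2 ≈ 70.500)
I(D) = D²*(-17 + D)
g(m, l) = 4 - (8 + m)/(3*(460 + l)) (g(m, l) = 4 - (m + 8)/(3*(l + 460)) = 4 - (8 + m)/(3*(460 + l)))
√(E + g(I(N(-4, 1)), -1733)) = √(141/2 + (5512 - 1²*(-17 + 1) + 12*(-1733))/(3*(460 - 1733))) = √(141/2 + (⅓)*(5512 - (-16) - 20796)/(-1273)) = √(141/2 + (⅓)*(-1/1273)*(5512 - 1*(-16) - 20796)) = √(141/2 + (⅓)*(-1/1273)*(5512 + 16 - 20796)) = √(141/2 + (⅓)*(-1/1273)*(-15268)) = √(141/2 + 15268/3819) = √(569015/7638) = √4346136570/7638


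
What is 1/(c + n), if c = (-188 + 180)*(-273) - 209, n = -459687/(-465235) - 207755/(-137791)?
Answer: 64105195885/126767757501717 ≈ 0.00050569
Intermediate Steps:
n = 159995628842/64105195885 (n = -459687*(-1/465235) - 207755*(-1/137791) = 459687/465235 + 207755/137791 = 159995628842/64105195885 ≈ 2.4958)
c = 1975 (c = -8*(-273) - 209 = 2184 - 209 = 1975)
1/(c + n) = 1/(1975 + 159995628842/64105195885) = 1/(126767757501717/64105195885) = 64105195885/126767757501717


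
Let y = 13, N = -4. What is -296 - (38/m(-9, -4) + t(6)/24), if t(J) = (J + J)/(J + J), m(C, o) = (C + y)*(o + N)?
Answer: -14153/48 ≈ -294.85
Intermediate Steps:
m(C, o) = (-4 + o)*(13 + C) (m(C, o) = (C + 13)*(o - 4) = (13 + C)*(-4 + o) = (-4 + o)*(13 + C))
t(J) = 1 (t(J) = (2*J)/((2*J)) = (2*J)*(1/(2*J)) = 1)
-296 - (38/m(-9, -4) + t(6)/24) = -296 - (38/(-52 - 4*(-9) + 13*(-4) - 9*(-4)) + 1/24) = -296 - (38/(-52 + 36 - 52 + 36) + 1*(1/24)) = -296 - (38/(-32) + 1/24) = -296 - (38*(-1/32) + 1/24) = -296 - (-19/16 + 1/24) = -296 - 1*(-55/48) = -296 + 55/48 = -14153/48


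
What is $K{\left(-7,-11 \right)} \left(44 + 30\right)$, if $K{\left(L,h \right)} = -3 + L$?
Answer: $-740$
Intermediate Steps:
$K{\left(-7,-11 \right)} \left(44 + 30\right) = \left(-3 - 7\right) \left(44 + 30\right) = \left(-10\right) 74 = -740$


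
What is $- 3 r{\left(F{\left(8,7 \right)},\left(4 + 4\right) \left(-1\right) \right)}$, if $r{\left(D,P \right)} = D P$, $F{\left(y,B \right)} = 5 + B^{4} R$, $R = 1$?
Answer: $57744$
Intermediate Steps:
$F{\left(y,B \right)} = 5 + B^{4}$ ($F{\left(y,B \right)} = 5 + B^{4} \cdot 1 = 5 + B^{4}$)
$- 3 r{\left(F{\left(8,7 \right)},\left(4 + 4\right) \left(-1\right) \right)} = - 3 \left(5 + 7^{4}\right) \left(4 + 4\right) \left(-1\right) = - 3 \left(5 + 2401\right) 8 \left(-1\right) = - 3 \cdot 2406 \left(-8\right) = \left(-3\right) \left(-19248\right) = 57744$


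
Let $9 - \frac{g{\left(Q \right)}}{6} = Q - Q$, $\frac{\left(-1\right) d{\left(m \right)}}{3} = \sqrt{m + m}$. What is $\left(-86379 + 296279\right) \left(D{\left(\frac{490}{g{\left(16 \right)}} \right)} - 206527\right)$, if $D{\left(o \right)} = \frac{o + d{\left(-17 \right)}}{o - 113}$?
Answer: $- \frac{60820099984650}{1403} + \frac{8500950 i \sqrt{34}}{1403} \approx -4.335 \cdot 10^{10} + 35330.0 i$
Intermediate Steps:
$d{\left(m \right)} = - 3 \sqrt{2} \sqrt{m}$ ($d{\left(m \right)} = - 3 \sqrt{m + m} = - 3 \sqrt{2 m} = - 3 \sqrt{2} \sqrt{m}$)
$g{\left(Q \right)} = 54$ ($g{\left(Q \right)} = 54 - 6 \left(Q - Q\right) = 54 - 0 = 54 + 0 = 54$)
$D{\left(o \right)} = \frac{o - 3 i \sqrt{34}}{-113 + o}$ ($D{\left(o \right)} = \frac{o - 3 \sqrt{2} \sqrt{-17}}{o - 113} = \frac{o - 3 \sqrt{2} i \sqrt{17}}{-113 + o} = \frac{o - 3 i \sqrt{34}}{-113 + o}$)
$\left(-86379 + 296279\right) \left(D{\left(\frac{490}{g{\left(16 \right)}} \right)} - 206527\right) = \left(-86379 + 296279\right) \left(\frac{\frac{490}{54} - 3 i \sqrt{34}}{-113 + \frac{490}{54}} - 206527\right) = 209900 \left(\frac{490 \cdot \frac{1}{54} - 3 i \sqrt{34}}{-113 + 490 \cdot \frac{1}{54}} - 206527\right) = 209900 \left(\frac{\frac{245}{27} - 3 i \sqrt{34}}{-113 + \frac{245}{27}} - 206527\right) = 209900 \left(\frac{\frac{245}{27} - 3 i \sqrt{34}}{- \frac{2806}{27}} - 206527\right) = 209900 \left(- \frac{27 \left(\frac{245}{27} - 3 i \sqrt{34}\right)}{2806} - 206527\right) = 209900 \left(\left(- \frac{245}{2806} + \frac{81 i \sqrt{34}}{2806}\right) - 206527\right) = 209900 \left(- \frac{579515007}{2806} + \frac{81 i \sqrt{34}}{2806}\right) = - \frac{60820099984650}{1403} + \frac{8500950 i \sqrt{34}}{1403}$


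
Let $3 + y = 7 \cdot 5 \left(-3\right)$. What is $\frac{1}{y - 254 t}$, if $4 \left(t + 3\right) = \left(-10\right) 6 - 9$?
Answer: $\frac{2}{10071} \approx 0.00019859$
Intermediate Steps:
$y = -108$ ($y = -3 + 7 \cdot 5 \left(-3\right) = -3 + 35 \left(-3\right) = -3 - 105 = -108$)
$t = - \frac{81}{4}$ ($t = -3 + \frac{\left(-10\right) 6 - 9}{4} = -3 + \frac{-60 - 9}{4} = -3 + \frac{1}{4} \left(-69\right) = -3 - \frac{69}{4} = - \frac{81}{4} \approx -20.25$)
$\frac{1}{y - 254 t} = \frac{1}{-108 - - \frac{10287}{2}} = \frac{1}{-108 + \frac{10287}{2}} = \frac{1}{\frac{10071}{2}} = \frac{2}{10071}$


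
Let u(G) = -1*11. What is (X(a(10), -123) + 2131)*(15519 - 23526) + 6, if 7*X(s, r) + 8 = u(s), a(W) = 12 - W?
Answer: -119288244/7 ≈ -1.7041e+7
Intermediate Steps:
u(G) = -11
X(s, r) = -19/7 (X(s, r) = -8/7 + (⅐)*(-11) = -8/7 - 11/7 = -19/7)
(X(a(10), -123) + 2131)*(15519 - 23526) + 6 = (-19/7 + 2131)*(15519 - 23526) + 6 = (14898/7)*(-8007) + 6 = -119288286/7 + 6 = -119288244/7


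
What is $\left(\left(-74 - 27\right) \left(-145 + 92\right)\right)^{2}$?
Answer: $28654609$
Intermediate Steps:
$\left(\left(-74 - 27\right) \left(-145 + 92\right)\right)^{2} = \left(\left(-101\right) \left(-53\right)\right)^{2} = 5353^{2} = 28654609$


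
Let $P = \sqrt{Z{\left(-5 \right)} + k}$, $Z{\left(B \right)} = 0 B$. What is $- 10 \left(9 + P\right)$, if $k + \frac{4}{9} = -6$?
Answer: $-90 - \frac{10 i \sqrt{58}}{3} \approx -90.0 - 25.386 i$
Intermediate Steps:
$k = - \frac{58}{9}$ ($k = - \frac{4}{9} - 6 = - \frac{58}{9} \approx -6.4444$)
$Z{\left(B \right)} = 0$
$P = \frac{i \sqrt{58}}{3}$ ($P = \sqrt{0 - \frac{58}{9}} = \sqrt{- \frac{58}{9}} = \frac{i \sqrt{58}}{3} \approx 2.5386 i$)
$- 10 \left(9 + P\right) = - 10 \left(9 + \frac{i \sqrt{58}}{3}\right) = -90 - \frac{10 i \sqrt{58}}{3}$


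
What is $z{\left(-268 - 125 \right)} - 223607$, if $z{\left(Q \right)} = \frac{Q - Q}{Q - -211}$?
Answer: $-223607$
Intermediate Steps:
$z{\left(Q \right)} = 0$ ($z{\left(Q \right)} = \frac{0}{Q + 211} = \frac{0}{211 + Q} = 0$)
$z{\left(-268 - 125 \right)} - 223607 = 0 - 223607 = -223607$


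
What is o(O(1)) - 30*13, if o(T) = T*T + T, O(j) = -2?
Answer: -388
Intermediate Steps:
o(T) = T + T² (o(T) = T² + T = T + T²)
o(O(1)) - 30*13 = -2*(1 - 2) - 30*13 = -2*(-1) - 390 = 2 - 390 = -388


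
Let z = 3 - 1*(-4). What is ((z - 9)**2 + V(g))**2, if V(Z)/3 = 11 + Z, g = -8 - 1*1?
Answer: 100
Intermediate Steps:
z = 7 (z = 3 + 4 = 7)
g = -9 (g = -8 - 1 = -9)
V(Z) = 33 + 3*Z (V(Z) = 3*(11 + Z) = 33 + 3*Z)
((z - 9)**2 + V(g))**2 = ((7 - 9)**2 + (33 + 3*(-9)))**2 = ((-2)**2 + (33 - 27))**2 = (4 + 6)**2 = 10**2 = 100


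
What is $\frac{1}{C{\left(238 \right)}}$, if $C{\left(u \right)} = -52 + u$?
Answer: $\frac{1}{186} \approx 0.0053763$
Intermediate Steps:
$\frac{1}{C{\left(238 \right)}} = \frac{1}{-52 + 238} = \frac{1}{186}$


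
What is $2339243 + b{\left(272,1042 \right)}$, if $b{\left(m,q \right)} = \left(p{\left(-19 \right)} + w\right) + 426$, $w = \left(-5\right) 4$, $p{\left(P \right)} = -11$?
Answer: $2339638$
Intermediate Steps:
$w = -20$
$b{\left(m,q \right)} = 395$ ($b{\left(m,q \right)} = \left(-11 - 20\right) + 426 = -31 + 426 = 395$)
$2339243 + b{\left(272,1042 \right)} = 2339243 + 395 = 2339638$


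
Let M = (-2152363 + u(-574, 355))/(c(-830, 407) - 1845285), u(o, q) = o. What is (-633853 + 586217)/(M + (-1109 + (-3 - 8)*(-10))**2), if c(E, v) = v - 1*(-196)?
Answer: -87873271752/1840996633619 ≈ -0.047731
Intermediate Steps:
c(E, v) = 196 + v (c(E, v) = v + 196 = 196 + v)
M = 2152937/1844682 (M = (-2152363 - 574)/((196 + 407) - 1845285) = -2152937/(603 - 1845285) = -2152937/(-1844682) = -2152937*(-1/1844682) = 2152937/1844682 ≈ 1.1671)
(-633853 + 586217)/(M + (-1109 + (-3 - 8)*(-10))**2) = (-633853 + 586217)/(2152937/1844682 + (-1109 + (-3 - 8)*(-10))**2) = -47636/(2152937/1844682 + (-1109 - 11*(-10))**2) = -47636/(2152937/1844682 + (-1109 + 110)**2) = -47636/(2152937/1844682 + (-999)**2) = -47636/(2152937/1844682 + 998001) = -47636/1840996633619/1844682 = -47636*1844682/1840996633619 = -87873271752/1840996633619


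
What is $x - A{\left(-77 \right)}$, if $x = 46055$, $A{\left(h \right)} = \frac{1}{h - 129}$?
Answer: $\frac{9487331}{206} \approx 46055.0$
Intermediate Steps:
$A{\left(h \right)} = \frac{1}{-129 + h}$
$x - A{\left(-77 \right)} = 46055 - \frac{1}{-129 - 77} = 46055 - \frac{1}{-206} = 46055 - - \frac{1}{206} = 46055 + \frac{1}{206} = \frac{9487331}{206}$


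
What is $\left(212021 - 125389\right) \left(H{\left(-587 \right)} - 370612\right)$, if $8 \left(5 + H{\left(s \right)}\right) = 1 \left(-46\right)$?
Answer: $-32107790078$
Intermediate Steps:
$H{\left(s \right)} = - \frac{43}{4}$ ($H{\left(s \right)} = -5 + \frac{1 \left(-46\right)}{8} = -5 + \frac{1}{8} \left(-46\right) = -5 - \frac{23}{4} = - \frac{43}{4}$)
$\left(212021 - 125389\right) \left(H{\left(-587 \right)} - 370612\right) = \left(212021 - 125389\right) \left(- \frac{43}{4} - 370612\right) = 86632 \left(- \frac{1482491}{4}\right) = -32107790078$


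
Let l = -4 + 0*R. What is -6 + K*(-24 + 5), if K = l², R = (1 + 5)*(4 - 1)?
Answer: -310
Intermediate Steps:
R = 18 (R = 6*3 = 18)
l = -4 (l = -4 + 0*18 = -4 + 0 = -4)
K = 16 (K = (-4)² = 16)
-6 + K*(-24 + 5) = -6 + 16*(-24 + 5) = -6 + 16*(-19) = -6 - 304 = -310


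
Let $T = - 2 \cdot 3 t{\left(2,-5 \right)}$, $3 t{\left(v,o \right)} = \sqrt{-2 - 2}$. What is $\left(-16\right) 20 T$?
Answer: $1280 i \approx 1280.0 i$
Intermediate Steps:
$t{\left(v,o \right)} = \frac{2 i}{3}$ ($t{\left(v,o \right)} = \frac{\sqrt{-2 - 2}}{3} = \frac{\sqrt{-4}}{3} = \frac{2 i}{3}$)
$T = - 4 i$ ($T = - 2 \cdot 3 \frac{2 i}{3} = - 2 \cdot 2 i = - 4 i \approx - 4.0 i$)
$\left(-16\right) 20 T = \left(-16\right) 20 \left(- 4 i\right) = - 320 \left(- 4 i\right) = 1280 i$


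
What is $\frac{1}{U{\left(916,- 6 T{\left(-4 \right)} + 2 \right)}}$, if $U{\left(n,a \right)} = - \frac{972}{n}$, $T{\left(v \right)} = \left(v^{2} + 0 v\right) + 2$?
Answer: $- \frac{229}{243} \approx -0.94239$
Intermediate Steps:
$T{\left(v \right)} = 2 + v^{2}$ ($T{\left(v \right)} = \left(v^{2} + 0\right) + 2 = v^{2} + 2 = 2 + v^{2}$)
$\frac{1}{U{\left(916,- 6 T{\left(-4 \right)} + 2 \right)}} = \frac{1}{\left(-972\right) \frac{1}{916}} = \frac{1}{- \frac{243}{229}} = - \frac{229}{243}$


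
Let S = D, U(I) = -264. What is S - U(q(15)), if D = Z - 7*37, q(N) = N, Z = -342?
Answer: -337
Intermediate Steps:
D = -601 (D = -342 - 7*37 = -342 - 259 = -601)
S = -601
S - U(q(15)) = -601 - 1*(-264) = -601 + 264 = -337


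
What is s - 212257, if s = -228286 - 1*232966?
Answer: -673509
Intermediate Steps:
s = -461252 (s = -228286 - 232966 = -461252)
s - 212257 = -461252 - 212257 = -673509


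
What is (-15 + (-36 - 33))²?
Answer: 7056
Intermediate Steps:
(-15 + (-36 - 33))² = (-15 - 69)² = (-84)² = 7056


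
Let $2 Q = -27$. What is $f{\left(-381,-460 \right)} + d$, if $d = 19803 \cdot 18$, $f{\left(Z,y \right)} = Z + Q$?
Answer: $\frac{712119}{2} \approx 3.5606 \cdot 10^{5}$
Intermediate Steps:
$Q = - \frac{27}{2}$ ($Q = \frac{1}{2} \left(-27\right) = - \frac{27}{2} \approx -13.5$)
$f{\left(Z,y \right)} = - \frac{27}{2} + Z$ ($f{\left(Z,y \right)} = Z - \frac{27}{2} = - \frac{27}{2} + Z$)
$d = 356454$
$f{\left(-381,-460 \right)} + d = \left(- \frac{27}{2} - 381\right) + 356454 = - \frac{789}{2} + 356454 = \frac{712119}{2}$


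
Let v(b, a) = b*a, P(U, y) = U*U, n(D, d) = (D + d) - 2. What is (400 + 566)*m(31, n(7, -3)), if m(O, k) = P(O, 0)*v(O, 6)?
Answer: 172668636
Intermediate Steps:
n(D, d) = -2 + D + d
P(U, y) = U²
v(b, a) = a*b
m(O, k) = 6*O³ (m(O, k) = O²*(6*O) = 6*O³)
(400 + 566)*m(31, n(7, -3)) = (400 + 566)*(6*31³) = 966*(6*29791) = 966*178746 = 172668636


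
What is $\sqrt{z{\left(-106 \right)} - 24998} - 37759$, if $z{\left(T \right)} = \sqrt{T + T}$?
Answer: $-37759 + \sqrt{-24998 + 2 i \sqrt{53}} \approx -37759.0 + 158.11 i$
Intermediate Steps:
$z{\left(T \right)} = \sqrt{2} \sqrt{T}$ ($z{\left(T \right)} = \sqrt{2 T} = \sqrt{2} \sqrt{T}$)
$\sqrt{z{\left(-106 \right)} - 24998} - 37759 = \sqrt{\sqrt{2} \sqrt{-106} - 24998} - 37759 = \sqrt{\sqrt{2} i \sqrt{106} - 24998} - 37759 = \sqrt{2 i \sqrt{53} - 24998} - 37759 = \sqrt{-24998 + 2 i \sqrt{53}} - 37759 = -37759 + \sqrt{-24998 + 2 i \sqrt{53}}$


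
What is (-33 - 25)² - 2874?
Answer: 490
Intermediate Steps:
(-33 - 25)² - 2874 = (-58)² - 2874 = 3364 - 2874 = 490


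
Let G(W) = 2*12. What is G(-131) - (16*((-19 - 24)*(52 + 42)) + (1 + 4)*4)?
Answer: 64676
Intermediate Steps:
G(W) = 24
G(-131) - (16*((-19 - 24)*(52 + 42)) + (1 + 4)*4) = 24 - (16*((-19 - 24)*(52 + 42)) + (1 + 4)*4) = 24 - (16*(-43*94) + 5*4) = 24 - (16*(-4042) + 20) = 24 - (-64672 + 20) = 24 - 1*(-64652) = 24 + 64652 = 64676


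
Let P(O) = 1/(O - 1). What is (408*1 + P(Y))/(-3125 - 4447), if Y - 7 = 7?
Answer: -5305/98436 ≈ -0.053893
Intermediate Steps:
Y = 14 (Y = 7 + 7 = 14)
P(O) = 1/(-1 + O)
(408*1 + P(Y))/(-3125 - 4447) = (408*1 + 1/(-1 + 14))/(-3125 - 4447) = (408 + 1/13)/(-7572) = (408 + 1/13)*(-1/7572) = (5305/13)*(-1/7572) = -5305/98436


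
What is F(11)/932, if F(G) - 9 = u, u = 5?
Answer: 7/466 ≈ 0.015021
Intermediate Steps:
F(G) = 14 (F(G) = 9 + 5 = 14)
F(11)/932 = 14/932 = 14*(1/932) = 7/466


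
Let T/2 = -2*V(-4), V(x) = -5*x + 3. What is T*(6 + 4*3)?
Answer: -1656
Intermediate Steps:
V(x) = 3 - 5*x
T = -92 (T = 2*(-2*(3 - 5*(-4))) = 2*(-2*(3 + 20)) = 2*(-2*23) = 2*(-46) = -92)
T*(6 + 4*3) = -92*(6 + 4*3) = -92*(6 + 12) = -92*18 = -1656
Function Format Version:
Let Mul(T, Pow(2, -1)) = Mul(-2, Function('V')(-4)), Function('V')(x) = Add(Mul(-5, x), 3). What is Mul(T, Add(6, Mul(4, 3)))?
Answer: -1656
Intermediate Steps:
Function('V')(x) = Add(3, Mul(-5, x))
T = -92 (T = Mul(2, Mul(-2, Add(3, Mul(-5, -4)))) = Mul(2, Mul(-2, Add(3, 20))) = Mul(2, Mul(-2, 23)) = Mul(2, -46) = -92)
Mul(T, Add(6, Mul(4, 3))) = Mul(-92, Add(6, Mul(4, 3))) = Mul(-92, Add(6, 12)) = Mul(-92, 18) = -1656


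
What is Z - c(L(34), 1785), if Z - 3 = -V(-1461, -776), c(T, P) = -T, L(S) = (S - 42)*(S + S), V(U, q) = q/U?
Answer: -791177/1461 ≈ -541.53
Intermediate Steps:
L(S) = 2*S*(-42 + S) (L(S) = (-42 + S)*(2*S) = 2*S*(-42 + S))
Z = 3607/1461 (Z = 3 - (-776)/(-1461) = 3 - (-776)*(-1)/1461 = 3 - 1*776/1461 = 3 - 776/1461 = 3607/1461 ≈ 2.4689)
Z - c(L(34), 1785) = 3607/1461 - (-1)*2*34*(-42 + 34) = 3607/1461 - (-1)*2*34*(-8) = 3607/1461 - (-1)*(-544) = 3607/1461 - 1*544 = 3607/1461 - 544 = -791177/1461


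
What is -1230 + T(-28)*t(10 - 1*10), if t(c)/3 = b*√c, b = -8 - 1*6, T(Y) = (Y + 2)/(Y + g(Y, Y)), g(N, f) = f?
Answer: -1230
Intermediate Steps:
T(Y) = (2 + Y)/(2*Y) (T(Y) = (Y + 2)/(Y + Y) = (2 + Y)/((2*Y)) = (2 + Y)*(1/(2*Y)) = (2 + Y)/(2*Y))
b = -14 (b = -8 - 6 = -14)
t(c) = -42*√c (t(c) = 3*(-14*√c) = -42*√c)
-1230 + T(-28)*t(10 - 1*10) = -1230 + ((½)*(2 - 28)/(-28))*(-42*√(10 - 1*10)) = -1230 + ((½)*(-1/28)*(-26))*(-42*√(10 - 10)) = -1230 + 13*(-42*√0)/28 = -1230 + 13*(-42*0)/28 = -1230 + (13/28)*0 = -1230 + 0 = -1230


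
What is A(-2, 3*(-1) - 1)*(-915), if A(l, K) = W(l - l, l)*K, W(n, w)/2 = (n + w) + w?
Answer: -29280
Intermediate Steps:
W(n, w) = 2*n + 4*w (W(n, w) = 2*((n + w) + w) = 2*(n + 2*w) = 2*n + 4*w)
A(l, K) = 4*K*l (A(l, K) = (2*(l - l) + 4*l)*K = (2*0 + 4*l)*K = (0 + 4*l)*K = (4*l)*K = 4*K*l)
A(-2, 3*(-1) - 1)*(-915) = (4*(3*(-1) - 1)*(-2))*(-915) = (4*(-3 - 1)*(-2))*(-915) = (4*(-4)*(-2))*(-915) = 32*(-915) = -29280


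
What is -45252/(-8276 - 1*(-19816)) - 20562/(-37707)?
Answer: -122419307/36261565 ≈ -3.3760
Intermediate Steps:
-45252/(-8276 - 1*(-19816)) - 20562/(-37707) = -45252/(-8276 + 19816) - 20562*(-1/37707) = -45252/11540 + 6854/12569 = -45252*1/11540 + 6854/12569 = -11313/2885 + 6854/12569 = -122419307/36261565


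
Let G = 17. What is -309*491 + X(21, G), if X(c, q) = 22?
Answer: -151697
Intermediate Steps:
-309*491 + X(21, G) = -309*491 + 22 = -151719 + 22 = -151697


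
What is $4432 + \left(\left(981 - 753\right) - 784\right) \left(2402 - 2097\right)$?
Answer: $-165148$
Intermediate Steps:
$4432 + \left(\left(981 - 753\right) - 784\right) \left(2402 - 2097\right) = 4432 + \left(\left(981 - 753\right) - 784\right) 305 = 4432 + \left(228 - 784\right) 305 = 4432 - 169580 = -165148$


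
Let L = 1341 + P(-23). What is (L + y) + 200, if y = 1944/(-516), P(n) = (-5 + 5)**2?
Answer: 66101/43 ≈ 1537.2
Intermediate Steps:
P(n) = 0 (P(n) = 0**2 = 0)
L = 1341 (L = 1341 + 0 = 1341)
y = -162/43 (y = 1944*(-1/516) = -162/43 ≈ -3.7674)
(L + y) + 200 = (1341 - 162/43) + 200 = 57501/43 + 200 = 66101/43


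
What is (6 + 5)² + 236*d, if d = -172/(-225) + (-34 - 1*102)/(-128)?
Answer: 496943/900 ≈ 552.16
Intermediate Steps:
d = 6577/3600 (d = -172*(-1/225) + (-34 - 102)*(-1/128) = 172/225 - 136*(-1/128) = 172/225 + 17/16 = 6577/3600 ≈ 1.8269)
(6 + 5)² + 236*d = (6 + 5)² + 236*(6577/3600) = 11² + 388043/900 = 121 + 388043/900 = 496943/900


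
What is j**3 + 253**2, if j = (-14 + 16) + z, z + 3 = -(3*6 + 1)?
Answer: 56009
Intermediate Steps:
z = -22 (z = -3 - (3*6 + 1) = -3 - (18 + 1) = -3 - 1*19 = -3 - 19 = -22)
j = -20 (j = (-14 + 16) - 22 = 2 - 22 = -20)
j**3 + 253**2 = (-20)**3 + 253**2 = -8000 + 64009 = 56009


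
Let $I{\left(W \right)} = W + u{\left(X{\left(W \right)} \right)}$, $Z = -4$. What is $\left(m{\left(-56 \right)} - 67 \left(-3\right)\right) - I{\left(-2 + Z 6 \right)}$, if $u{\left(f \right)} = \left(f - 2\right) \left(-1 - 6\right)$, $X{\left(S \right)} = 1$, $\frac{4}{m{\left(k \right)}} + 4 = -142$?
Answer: $\frac{16058}{73} \approx 219.97$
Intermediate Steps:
$m{\left(k \right)} = - \frac{2}{73}$ ($m{\left(k \right)} = \frac{4}{-4 - 142} = \frac{4}{-146} = 4 \left(- \frac{1}{146}\right) = - \frac{2}{73}$)
$u{\left(f \right)} = 14 - 7 f$ ($u{\left(f \right)} = \left(-2 + f\right) \left(-7\right) = 14 - 7 f$)
$I{\left(W \right)} = 7 + W$ ($I{\left(W \right)} = W + \left(14 - 7\right) = W + 7 = 7 + W$)
$\left(m{\left(-56 \right)} - 67 \left(-3\right)\right) - I{\left(-2 + Z 6 \right)} = \left(- \frac{2}{73} - 67 \left(-3\right)\right) - \left(7 - 26\right) = \left(- \frac{2}{73} - -201\right) - \left(7 - 26\right) = \left(- \frac{2}{73} + 201\right) - \left(7 - 26\right) = \frac{14671}{73} - -19 = \frac{14671}{73} + 19 = \frac{16058}{73}$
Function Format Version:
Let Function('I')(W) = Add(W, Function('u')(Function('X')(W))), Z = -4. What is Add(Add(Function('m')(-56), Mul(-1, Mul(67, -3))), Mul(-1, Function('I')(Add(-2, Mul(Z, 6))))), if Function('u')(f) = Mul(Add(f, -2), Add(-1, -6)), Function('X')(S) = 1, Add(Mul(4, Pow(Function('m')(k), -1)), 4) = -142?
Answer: Rational(16058, 73) ≈ 219.97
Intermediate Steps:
Function('m')(k) = Rational(-2, 73) (Function('m')(k) = Mul(4, Pow(Add(-4, -142), -1)) = Mul(4, Pow(-146, -1)) = Mul(4, Rational(-1, 146)) = Rational(-2, 73))
Function('u')(f) = Add(14, Mul(-7, f)) (Function('u')(f) = Mul(Add(-2, f), -7) = Add(14, Mul(-7, f)))
Function('I')(W) = Add(7, W) (Function('I')(W) = Add(W, Add(14, Mul(-7, 1))) = Add(W, Add(14, -7)) = Add(W, 7) = Add(7, W))
Add(Add(Function('m')(-56), Mul(-1, Mul(67, -3))), Mul(-1, Function('I')(Add(-2, Mul(Z, 6))))) = Add(Add(Rational(-2, 73), Mul(-1, Mul(67, -3))), Mul(-1, Add(7, Add(-2, Mul(-4, 6))))) = Add(Add(Rational(-2, 73), Mul(-1, -201)), Mul(-1, Add(7, Add(-2, -24)))) = Add(Add(Rational(-2, 73), 201), Mul(-1, Add(7, -26))) = Add(Rational(14671, 73), Mul(-1, -19)) = Add(Rational(14671, 73), 19) = Rational(16058, 73)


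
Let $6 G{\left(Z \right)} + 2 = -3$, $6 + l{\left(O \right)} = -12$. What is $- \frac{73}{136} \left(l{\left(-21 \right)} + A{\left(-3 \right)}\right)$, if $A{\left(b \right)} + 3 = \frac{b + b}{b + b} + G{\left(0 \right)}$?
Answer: $\frac{9125}{816} \approx 11.183$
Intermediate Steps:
$l{\left(O \right)} = -18$ ($l{\left(O \right)} = -6 - 12 = -18$)
$G{\left(Z \right)} = - \frac{5}{6}$ ($G{\left(Z \right)} = - \frac{1}{3} + \frac{1}{6} \left(-3\right) = - \frac{1}{3} - \frac{1}{2} = - \frac{5}{6}$)
$A{\left(b \right)} = - \frac{17}{6}$ ($A{\left(b \right)} = -3 - \left(\frac{5}{6} - \frac{b + b}{b + b}\right) = -3 - \left(\frac{5}{6} - \frac{2 b}{2 b}\right) = -3 + \left(2 b \frac{1}{2 b} - \frac{5}{6}\right) = -3 + \left(1 - \frac{5}{6}\right) = -3 + \frac{1}{6} = - \frac{17}{6}$)
$- \frac{73}{136} \left(l{\left(-21 \right)} + A{\left(-3 \right)}\right) = - \frac{73}{136} \left(-18 - \frac{17}{6}\right) = \left(-73\right) \frac{1}{136} \left(- \frac{125}{6}\right) = \left(- \frac{73}{136}\right) \left(- \frac{125}{6}\right) = \frac{9125}{816}$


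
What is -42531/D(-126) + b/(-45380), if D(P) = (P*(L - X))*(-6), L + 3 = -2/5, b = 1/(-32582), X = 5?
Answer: 6550532292949/978074822340 ≈ 6.6974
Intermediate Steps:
b = -1/32582 ≈ -3.0692e-5
L = -17/5 (L = -3 - 2/5 = -17/5 ≈ -3.4000)
D(P) = 252*P/5 (D(P) = (P*(-17/5 - 1*5))*(-6) = (P*(-17/5 - 5))*(-6) = (P*(-42/5))*(-6) = -42*P/5*(-6) = 252*P/5)
-42531/D(-126) + b/(-45380) = -42531/((252/5)*(-126)) - 1/32582/(-45380) = -42531/(-31752/5) - 1/32582*(-1/45380) = -42531*(-5/31752) + 1/1478571160 = 70885/10584 + 1/1478571160 = 6550532292949/978074822340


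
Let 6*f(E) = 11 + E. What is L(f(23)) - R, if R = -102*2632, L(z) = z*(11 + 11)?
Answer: 805766/3 ≈ 2.6859e+5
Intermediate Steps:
f(E) = 11/6 + E/6 (f(E) = (11 + E)/6 = 11/6 + E/6)
L(z) = 22*z (L(z) = z*22 = 22*z)
R = -268464
L(f(23)) - R = 22*(11/6 + (1/6)*23) - 1*(-268464) = 22*(11/6 + 23/6) + 268464 = 22*(17/3) + 268464 = 374/3 + 268464 = 805766/3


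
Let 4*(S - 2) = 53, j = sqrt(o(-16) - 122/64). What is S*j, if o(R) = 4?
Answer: 61*sqrt(134)/32 ≈ 22.066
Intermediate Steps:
j = sqrt(134)/8 (j = sqrt(4 - 122/64) = sqrt(4 - 122*1/64) = sqrt(4 - 61/32) = sqrt(67/32) = sqrt(134)/8 ≈ 1.4470)
S = 61/4 (S = 2 + (1/4)*53 = 2 + 53/4 = 61/4 ≈ 15.250)
S*j = 61*(sqrt(134)/8)/4 = 61*sqrt(134)/32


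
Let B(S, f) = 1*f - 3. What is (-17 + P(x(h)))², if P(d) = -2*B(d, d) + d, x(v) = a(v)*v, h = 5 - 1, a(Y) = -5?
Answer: 81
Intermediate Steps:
h = 4
x(v) = -5*v
B(S, f) = -3 + f (B(S, f) = f - 3 = -3 + f)
P(d) = 6 - d (P(d) = -2*(-3 + d) + d = (6 - 2*d) + d = 6 - d)
(-17 + P(x(h)))² = (-17 + (6 - (-5)*4))² = (-17 + (6 - 1*(-20)))² = (-17 + (6 + 20))² = (-17 + 26)² = 9² = 81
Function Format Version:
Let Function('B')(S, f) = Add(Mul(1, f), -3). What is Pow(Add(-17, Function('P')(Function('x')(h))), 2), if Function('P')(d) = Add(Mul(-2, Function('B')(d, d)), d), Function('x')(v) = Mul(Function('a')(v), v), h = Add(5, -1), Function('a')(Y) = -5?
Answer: 81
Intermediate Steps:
h = 4
Function('x')(v) = Mul(-5, v)
Function('B')(S, f) = Add(-3, f) (Function('B')(S, f) = Add(f, -3) = Add(-3, f))
Function('P')(d) = Add(6, Mul(-1, d)) (Function('P')(d) = Add(Mul(-2, Add(-3, d)), d) = Add(Add(6, Mul(-2, d)), d) = Add(6, Mul(-1, d)))
Pow(Add(-17, Function('P')(Function('x')(h))), 2) = Pow(Add(-17, Add(6, Mul(-1, Mul(-5, 4)))), 2) = Pow(Add(-17, Add(6, Mul(-1, -20))), 2) = Pow(Add(-17, Add(6, 20)), 2) = Pow(Add(-17, 26), 2) = Pow(9, 2) = 81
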